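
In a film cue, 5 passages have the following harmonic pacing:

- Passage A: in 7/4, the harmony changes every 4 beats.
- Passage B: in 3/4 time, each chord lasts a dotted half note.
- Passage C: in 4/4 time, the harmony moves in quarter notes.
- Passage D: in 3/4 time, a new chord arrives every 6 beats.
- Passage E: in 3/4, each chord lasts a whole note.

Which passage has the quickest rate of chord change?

Passage C

A: 7/4 = 1.75 chords/bar.
B: 3/3 = 1 chord/bar.
C: 4/1 = 4 chords/bar.
D: 3/6 = 0.5 chords/bar.
E: 3/4 = 0.75 chords/bar.
Fastest is C at 4 chords/bar.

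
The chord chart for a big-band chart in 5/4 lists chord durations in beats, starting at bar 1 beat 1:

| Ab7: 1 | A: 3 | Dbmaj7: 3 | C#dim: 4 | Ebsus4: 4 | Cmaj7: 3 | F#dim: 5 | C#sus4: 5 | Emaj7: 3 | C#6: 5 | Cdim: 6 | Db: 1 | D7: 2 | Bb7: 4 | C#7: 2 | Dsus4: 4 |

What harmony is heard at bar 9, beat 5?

Beat 5 of bar 9 is beat (9−1)×5 + 5 = 45 overall.
Running totals: Ab7 ends at 1, A ends at 4, Dbmaj7 ends at 7, C#dim ends at 11, Ebsus4 ends at 15, Cmaj7 ends at 18, F#dim ends at 23, C#sus4 ends at 28, Emaj7 ends at 31, C#6 ends at 36, Cdim ends at 42, Db ends at 43, D7 ends at 45.
Beat 45 falls within D7.

D7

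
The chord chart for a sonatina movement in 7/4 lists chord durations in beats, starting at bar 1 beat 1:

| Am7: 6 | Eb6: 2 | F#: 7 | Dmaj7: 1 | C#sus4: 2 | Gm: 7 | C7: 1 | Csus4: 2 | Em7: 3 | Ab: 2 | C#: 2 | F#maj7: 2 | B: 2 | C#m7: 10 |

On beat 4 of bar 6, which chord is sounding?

Beat 4 of bar 6 is beat (6−1)×7 + 4 = 39 overall.
Running totals: Am7 ends at 6, Eb6 ends at 8, F# ends at 15, Dmaj7 ends at 16, C#sus4 ends at 18, Gm ends at 25, C7 ends at 26, Csus4 ends at 28, Em7 ends at 31, Ab ends at 33, C# ends at 35, F#maj7 ends at 37, B ends at 39.
Beat 39 falls within B.

B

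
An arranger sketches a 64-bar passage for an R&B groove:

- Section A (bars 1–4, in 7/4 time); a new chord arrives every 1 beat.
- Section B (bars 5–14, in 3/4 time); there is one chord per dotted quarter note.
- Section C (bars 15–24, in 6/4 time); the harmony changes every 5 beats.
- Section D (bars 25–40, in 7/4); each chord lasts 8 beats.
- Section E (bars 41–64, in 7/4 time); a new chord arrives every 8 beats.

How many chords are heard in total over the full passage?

A: 4 bars × 7 beats = 28 beats; 1 beat/chord → 28 chords.
B: 10 bars × 3 beats = 30 beats; 1.5 beats/chord → 20 chords.
C: 10 bars × 6 beats = 60 beats; 5 beats/chord → 12 chords.
D: 16 bars × 7 beats = 112 beats; 8 beats/chord → 14 chords.
E: 24 bars × 7 beats = 168 beats; 8 beats/chord → 21 chords.
Total: 28 + 20 + 12 + 14 + 21 = 95.

95 chords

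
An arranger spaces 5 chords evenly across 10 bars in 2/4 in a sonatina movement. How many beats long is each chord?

10 bars × 2 beats/bar = 20 beats total.
20 beats ÷ 5 chords = 4 beats per chord.
(That is a whole note.)

4 beats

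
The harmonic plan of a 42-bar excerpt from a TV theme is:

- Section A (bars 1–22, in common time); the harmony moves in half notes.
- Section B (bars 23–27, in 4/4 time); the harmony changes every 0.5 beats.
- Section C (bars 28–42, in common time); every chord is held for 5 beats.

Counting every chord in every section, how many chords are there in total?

A: 22·4 = 88 beats, 88/2 = 44 chords.
B: 5·4 = 20 beats, 20/0.5 = 40 chords.
C: 15·4 = 60 beats, 60/5 = 12 chords.
Total: 44 + 40 + 12 = 96.

96 chords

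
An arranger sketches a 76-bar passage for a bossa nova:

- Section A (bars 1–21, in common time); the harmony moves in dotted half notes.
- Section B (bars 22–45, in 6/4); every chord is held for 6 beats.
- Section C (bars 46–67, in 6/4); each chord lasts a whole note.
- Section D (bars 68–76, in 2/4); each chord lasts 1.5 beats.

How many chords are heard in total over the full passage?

A: 21·4 = 84 beats, 84/3 = 28 chords.
B: 24·6 = 144 beats, 144/6 = 24 chords.
C: 22·6 = 132 beats, 132/4 = 33 chords.
D: 9·2 = 18 beats, 18/1.5 = 12 chords.
Total: 28 + 24 + 33 + 12 = 97.

97 chords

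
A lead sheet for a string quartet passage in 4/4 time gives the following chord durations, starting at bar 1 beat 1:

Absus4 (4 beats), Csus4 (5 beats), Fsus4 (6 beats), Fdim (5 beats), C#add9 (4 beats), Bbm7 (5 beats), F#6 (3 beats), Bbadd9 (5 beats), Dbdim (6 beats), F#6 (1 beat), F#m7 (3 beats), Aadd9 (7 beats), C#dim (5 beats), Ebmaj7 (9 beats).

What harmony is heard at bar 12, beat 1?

Beat 1 of bar 12 is beat (12−1)×4 + 1 = 45 overall.
Running totals: Absus4 ends at 4, Csus4 ends at 9, Fsus4 ends at 15, Fdim ends at 20, C#add9 ends at 24, Bbm7 ends at 29, F#6 ends at 32, Bbadd9 ends at 37, Dbdim ends at 43, F#6 ends at 44, F#m7 ends at 47.
Beat 45 falls within F#m7.

F#m7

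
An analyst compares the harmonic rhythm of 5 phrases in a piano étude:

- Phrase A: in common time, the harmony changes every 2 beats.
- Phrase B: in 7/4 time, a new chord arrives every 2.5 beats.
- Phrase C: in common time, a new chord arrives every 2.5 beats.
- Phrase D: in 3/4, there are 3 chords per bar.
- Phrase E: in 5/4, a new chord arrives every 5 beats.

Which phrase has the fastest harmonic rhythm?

Phrase D

A: each chord is 2 beats in 4/4, so 2 per bar.
B: each chord is 2.5 beats in 7/4, so 2.8 per bar.
C: each chord is 2.5 beats in 4/4, so 1.6 per bar.
D: each chord is 1 beat in 3/4, so 3 per bar.
E: each chord is 5 beats in 5/4, so 1 per bar.
Fastest is D at 3 chords/bar.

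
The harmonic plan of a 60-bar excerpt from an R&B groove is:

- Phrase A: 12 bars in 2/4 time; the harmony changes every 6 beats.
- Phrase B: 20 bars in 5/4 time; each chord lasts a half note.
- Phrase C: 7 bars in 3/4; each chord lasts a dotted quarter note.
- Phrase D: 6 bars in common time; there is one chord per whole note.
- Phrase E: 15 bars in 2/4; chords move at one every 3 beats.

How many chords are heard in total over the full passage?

A: 12 bars × 2 beats = 24 beats; 6 beats/chord → 4 chords.
B: 20 bars × 5 beats = 100 beats; 2 beats/chord → 50 chords.
C: 7 bars × 3 beats = 21 beats; 1.5 beats/chord → 14 chords.
D: 6 bars × 4 beats = 24 beats; 4 beats/chord → 6 chords.
E: 15 bars × 2 beats = 30 beats; 3 beats/chord → 10 chords.
Total: 4 + 50 + 14 + 6 + 10 = 84.

84 chords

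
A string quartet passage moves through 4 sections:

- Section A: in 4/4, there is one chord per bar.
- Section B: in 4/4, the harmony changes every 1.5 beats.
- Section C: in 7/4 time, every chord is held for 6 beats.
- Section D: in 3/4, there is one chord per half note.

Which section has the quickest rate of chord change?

Section B

A: 4/4 = 1 chord/bar.
B: 4/1.5 = 8/3 chords/bar.
C: 7/6 = 7/6 chords/bar.
D: 3/2 = 1.5 chords/bar.
Fastest is B at 8/3 chords/bar.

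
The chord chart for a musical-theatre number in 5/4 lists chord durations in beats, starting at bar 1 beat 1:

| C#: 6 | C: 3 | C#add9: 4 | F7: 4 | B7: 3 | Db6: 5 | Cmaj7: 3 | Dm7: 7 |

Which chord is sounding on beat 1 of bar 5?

Db6

Beat 1 of bar 5 is beat (5−1)×5 + 1 = 21 overall.
Running totals: C# ends at 6, C ends at 9, C#add9 ends at 13, F7 ends at 17, B7 ends at 20, Db6 ends at 25.
Beat 21 falls within Db6.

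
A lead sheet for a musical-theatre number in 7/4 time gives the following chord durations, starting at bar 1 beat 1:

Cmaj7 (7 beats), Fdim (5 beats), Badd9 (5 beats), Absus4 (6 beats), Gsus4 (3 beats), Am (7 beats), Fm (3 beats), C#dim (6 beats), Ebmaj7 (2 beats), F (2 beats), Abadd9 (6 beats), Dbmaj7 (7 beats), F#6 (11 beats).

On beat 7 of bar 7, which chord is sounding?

Beat 7 of bar 7 is beat (7−1)×7 + 7 = 49 overall.
Running totals: Cmaj7 ends at 7, Fdim ends at 12, Badd9 ends at 17, Absus4 ends at 23, Gsus4 ends at 26, Am ends at 33, Fm ends at 36, C#dim ends at 42, Ebmaj7 ends at 44, F ends at 46, Abadd9 ends at 52.
Beat 49 falls within Abadd9.

Abadd9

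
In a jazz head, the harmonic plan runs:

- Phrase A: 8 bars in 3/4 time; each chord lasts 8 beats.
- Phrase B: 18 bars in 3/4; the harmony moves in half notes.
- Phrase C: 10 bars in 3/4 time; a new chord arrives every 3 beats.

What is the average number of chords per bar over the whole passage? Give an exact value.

A: 8 bars of 3 beats is 24 beats; at 8 beats each that's 3 chords.
B: 18 bars of 3 beats is 54 beats; at 2 beats each that's 27 chords.
C: 10 bars of 3 beats is 30 beats; at 3 beats each that's 10 chords.
Overall: 40 chords over 36 bars → 40/36 = 10/9 chords per bar.

10/9 chords per bar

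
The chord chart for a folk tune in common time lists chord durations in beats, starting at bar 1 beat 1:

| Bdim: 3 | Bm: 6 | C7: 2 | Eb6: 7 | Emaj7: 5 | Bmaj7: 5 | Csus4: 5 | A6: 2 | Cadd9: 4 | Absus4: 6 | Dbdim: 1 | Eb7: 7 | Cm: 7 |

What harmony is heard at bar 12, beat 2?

Beat 2 of bar 12 is beat (12−1)×4 + 2 = 46 overall.
Running totals: Bdim ends at 3, Bm ends at 9, C7 ends at 11, Eb6 ends at 18, Emaj7 ends at 23, Bmaj7 ends at 28, Csus4 ends at 33, A6 ends at 35, Cadd9 ends at 39, Absus4 ends at 45, Dbdim ends at 46.
Beat 46 falls within Dbdim.

Dbdim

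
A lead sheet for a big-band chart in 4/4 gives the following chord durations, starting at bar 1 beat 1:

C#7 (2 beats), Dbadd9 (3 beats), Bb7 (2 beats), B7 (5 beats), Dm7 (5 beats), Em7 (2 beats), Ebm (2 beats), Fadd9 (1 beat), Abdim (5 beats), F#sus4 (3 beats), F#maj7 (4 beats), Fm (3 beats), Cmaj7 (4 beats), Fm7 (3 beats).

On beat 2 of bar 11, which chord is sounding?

Fm7

Beat 2 of bar 11 is beat (11−1)×4 + 2 = 42 overall.
Running totals: C#7 ends at 2, Dbadd9 ends at 5, Bb7 ends at 7, B7 ends at 12, Dm7 ends at 17, Em7 ends at 19, Ebm ends at 21, Fadd9 ends at 22, Abdim ends at 27, F#sus4 ends at 30, F#maj7 ends at 34, Fm ends at 37, Cmaj7 ends at 41, Fm7 ends at 44.
Beat 42 falls within Fm7.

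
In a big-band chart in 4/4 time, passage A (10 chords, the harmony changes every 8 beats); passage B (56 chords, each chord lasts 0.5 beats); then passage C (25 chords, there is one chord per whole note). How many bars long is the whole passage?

A: 10 × 8 = 80 beats = 20 bars.
B: 56 × 0.5 = 28 beats = 7 bars.
C: 25 × 4 = 100 beats = 25 bars.
Total: 20 + 7 + 25 = 52 bars.

52 bars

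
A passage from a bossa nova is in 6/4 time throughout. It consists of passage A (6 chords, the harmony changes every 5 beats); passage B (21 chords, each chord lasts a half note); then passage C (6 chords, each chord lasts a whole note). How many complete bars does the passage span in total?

A: 6 × 5 = 30 beats = 5 bars.
B: 21 × 2 = 42 beats = 7 bars.
C: 6 × 4 = 24 beats = 4 bars.
Total: 5 + 7 + 4 = 16 bars.

16 bars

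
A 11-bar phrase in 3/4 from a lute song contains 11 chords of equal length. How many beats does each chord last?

3 beats

11 bars × 3 beats/bar = 33 beats total.
33 beats ÷ 11 chords = 3 beats per chord.
(That is a dotted half note.)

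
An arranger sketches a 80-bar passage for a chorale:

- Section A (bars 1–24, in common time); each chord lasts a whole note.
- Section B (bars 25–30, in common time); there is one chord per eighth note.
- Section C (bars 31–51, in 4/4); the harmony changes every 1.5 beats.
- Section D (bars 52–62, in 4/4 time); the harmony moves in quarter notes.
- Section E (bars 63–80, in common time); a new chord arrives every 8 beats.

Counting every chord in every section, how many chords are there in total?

181 chords

A: 24 bars × 4 beats = 96 beats; 4 beats/chord → 24 chords.
B: 6 bars × 4 beats = 24 beats; 0.5 beats/chord → 48 chords.
C: 21 bars × 4 beats = 84 beats; 1.5 beats/chord → 56 chords.
D: 11 bars × 4 beats = 44 beats; 1 beat/chord → 44 chords.
E: 18 bars × 4 beats = 72 beats; 8 beats/chord → 9 chords.
Total: 24 + 48 + 56 + 44 + 9 = 181.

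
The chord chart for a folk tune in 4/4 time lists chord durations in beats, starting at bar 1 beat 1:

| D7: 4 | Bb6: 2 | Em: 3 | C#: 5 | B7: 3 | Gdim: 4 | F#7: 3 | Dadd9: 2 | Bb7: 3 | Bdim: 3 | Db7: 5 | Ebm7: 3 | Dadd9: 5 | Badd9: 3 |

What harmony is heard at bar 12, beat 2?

Beat 2 of bar 12 is beat (12−1)×4 + 2 = 46 overall.
Running totals: D7 ends at 4, Bb6 ends at 6, Em ends at 9, C# ends at 14, B7 ends at 17, Gdim ends at 21, F#7 ends at 24, Dadd9 ends at 26, Bb7 ends at 29, Bdim ends at 32, Db7 ends at 37, Ebm7 ends at 40, Dadd9 ends at 45, Badd9 ends at 48.
Beat 46 falls within Badd9.

Badd9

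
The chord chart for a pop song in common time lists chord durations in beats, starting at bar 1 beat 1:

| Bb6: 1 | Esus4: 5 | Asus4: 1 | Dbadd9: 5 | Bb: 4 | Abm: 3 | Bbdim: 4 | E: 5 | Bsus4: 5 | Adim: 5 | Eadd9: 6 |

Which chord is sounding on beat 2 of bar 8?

Beat 2 of bar 8 is beat (8−1)×4 + 2 = 30 overall.
Running totals: Bb6 ends at 1, Esus4 ends at 6, Asus4 ends at 7, Dbadd9 ends at 12, Bb ends at 16, Abm ends at 19, Bbdim ends at 23, E ends at 28, Bsus4 ends at 33.
Beat 30 falls within Bsus4.

Bsus4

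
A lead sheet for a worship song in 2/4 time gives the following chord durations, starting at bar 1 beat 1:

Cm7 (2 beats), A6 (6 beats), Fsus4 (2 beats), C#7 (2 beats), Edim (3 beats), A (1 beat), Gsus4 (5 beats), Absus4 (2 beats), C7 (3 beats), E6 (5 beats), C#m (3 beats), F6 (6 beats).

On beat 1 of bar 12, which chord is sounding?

Beat 1 of bar 12 is beat (12−1)×2 + 1 = 23 overall.
Running totals: Cm7 ends at 2, A6 ends at 8, Fsus4 ends at 10, C#7 ends at 12, Edim ends at 15, A ends at 16, Gsus4 ends at 21, Absus4 ends at 23.
Beat 23 falls within Absus4.

Absus4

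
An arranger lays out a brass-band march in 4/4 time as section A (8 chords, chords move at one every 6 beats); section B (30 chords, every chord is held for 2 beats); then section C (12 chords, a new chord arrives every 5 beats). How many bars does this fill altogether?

A: 8 × 6 = 48 beats = 12 bars.
B: 30 × 2 = 60 beats = 15 bars.
C: 12 × 5 = 60 beats = 15 bars.
Total: 12 + 15 + 15 = 42 bars.

42 bars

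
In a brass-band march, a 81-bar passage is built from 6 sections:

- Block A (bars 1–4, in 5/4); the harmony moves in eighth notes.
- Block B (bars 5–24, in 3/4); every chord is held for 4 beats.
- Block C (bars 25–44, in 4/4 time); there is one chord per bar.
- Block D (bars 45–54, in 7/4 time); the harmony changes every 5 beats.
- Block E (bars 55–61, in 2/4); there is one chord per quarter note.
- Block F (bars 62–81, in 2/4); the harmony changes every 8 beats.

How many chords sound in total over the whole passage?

108 chords

A: 4·5 = 20 beats, 20/0.5 = 40 chords.
B: 20·3 = 60 beats, 60/4 = 15 chords.
C: 20·4 = 80 beats, 80/4 = 20 chords.
D: 10·7 = 70 beats, 70/5 = 14 chords.
E: 7·2 = 14 beats, 14/1 = 14 chords.
F: 20·2 = 40 beats, 40/8 = 5 chords.
Total: 40 + 15 + 20 + 14 + 14 + 5 = 108.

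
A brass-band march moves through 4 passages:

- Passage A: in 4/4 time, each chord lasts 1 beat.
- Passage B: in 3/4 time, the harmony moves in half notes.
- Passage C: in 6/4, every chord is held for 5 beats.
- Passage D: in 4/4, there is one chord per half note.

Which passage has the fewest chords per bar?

Passage C

A: 4/1 = 4 chords/bar.
B: 3/2 = 1.5 chords/bar.
C: 6/5 = 1.2 chords/bar.
D: 4/2 = 2 chords/bar.
Slowest is C at 1.2 chords/bar.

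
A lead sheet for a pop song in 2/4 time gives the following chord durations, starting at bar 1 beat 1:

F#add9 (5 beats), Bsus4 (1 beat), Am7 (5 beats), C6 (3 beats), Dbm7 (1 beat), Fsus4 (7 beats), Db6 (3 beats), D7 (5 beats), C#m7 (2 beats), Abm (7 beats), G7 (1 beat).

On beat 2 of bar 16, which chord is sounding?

C#m7

Beat 2 of bar 16 is beat (16−1)×2 + 2 = 32 overall.
Running totals: F#add9 ends at 5, Bsus4 ends at 6, Am7 ends at 11, C6 ends at 14, Dbm7 ends at 15, Fsus4 ends at 22, Db6 ends at 25, D7 ends at 30, C#m7 ends at 32.
Beat 32 falls within C#m7.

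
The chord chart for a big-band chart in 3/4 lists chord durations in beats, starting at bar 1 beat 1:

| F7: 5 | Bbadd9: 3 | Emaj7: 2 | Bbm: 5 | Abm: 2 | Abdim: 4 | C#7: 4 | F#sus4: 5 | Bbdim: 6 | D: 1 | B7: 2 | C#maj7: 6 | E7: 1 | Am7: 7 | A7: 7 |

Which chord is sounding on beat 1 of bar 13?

Beat 1 of bar 13 is beat (13−1)×3 + 1 = 37 overall.
Running totals: F7 ends at 5, Bbadd9 ends at 8, Emaj7 ends at 10, Bbm ends at 15, Abm ends at 17, Abdim ends at 21, C#7 ends at 25, F#sus4 ends at 30, Bbdim ends at 36, D ends at 37.
Beat 37 falls within D.

D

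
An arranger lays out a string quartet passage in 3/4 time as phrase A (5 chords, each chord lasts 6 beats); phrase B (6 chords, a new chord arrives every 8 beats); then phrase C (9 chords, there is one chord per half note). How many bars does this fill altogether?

A: 5 × 6 = 30 beats = 10 bars.
B: 6 × 8 = 48 beats = 16 bars.
C: 9 × 2 = 18 beats = 6 bars.
Total: 10 + 16 + 6 = 32 bars.

32 bars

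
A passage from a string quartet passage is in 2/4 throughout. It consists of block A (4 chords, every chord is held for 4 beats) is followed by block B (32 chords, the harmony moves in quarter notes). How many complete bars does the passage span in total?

24 bars

A: 4 × 4 = 16 beats = 8 bars.
B: 32 × 1 = 32 beats = 16 bars.
Total: 8 + 16 = 24 bars.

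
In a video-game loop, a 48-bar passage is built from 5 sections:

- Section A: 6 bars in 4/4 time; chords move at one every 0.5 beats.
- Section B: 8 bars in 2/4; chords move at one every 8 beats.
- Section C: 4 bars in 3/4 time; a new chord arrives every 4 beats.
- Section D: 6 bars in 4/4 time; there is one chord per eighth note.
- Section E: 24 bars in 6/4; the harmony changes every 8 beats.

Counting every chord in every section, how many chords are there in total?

119 chords

A: 6·4 = 24 beats, 24/0.5 = 48 chords.
B: 8·2 = 16 beats, 16/8 = 2 chords.
C: 4·3 = 12 beats, 12/4 = 3 chords.
D: 6·4 = 24 beats, 24/0.5 = 48 chords.
E: 24·6 = 144 beats, 144/8 = 18 chords.
Total: 48 + 2 + 3 + 48 + 18 = 119.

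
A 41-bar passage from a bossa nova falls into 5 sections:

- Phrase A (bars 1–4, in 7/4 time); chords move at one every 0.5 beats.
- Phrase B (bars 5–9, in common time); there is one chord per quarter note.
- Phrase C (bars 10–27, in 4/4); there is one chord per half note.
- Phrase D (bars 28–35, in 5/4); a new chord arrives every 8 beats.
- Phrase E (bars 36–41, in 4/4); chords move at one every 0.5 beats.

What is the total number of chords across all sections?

165 chords

A: 4·7 = 28 beats, 28/0.5 = 56 chords.
B: 5·4 = 20 beats, 20/1 = 20 chords.
C: 18·4 = 72 beats, 72/2 = 36 chords.
D: 8·5 = 40 beats, 40/8 = 5 chords.
E: 6·4 = 24 beats, 24/0.5 = 48 chords.
Total: 56 + 20 + 36 + 5 + 48 = 165.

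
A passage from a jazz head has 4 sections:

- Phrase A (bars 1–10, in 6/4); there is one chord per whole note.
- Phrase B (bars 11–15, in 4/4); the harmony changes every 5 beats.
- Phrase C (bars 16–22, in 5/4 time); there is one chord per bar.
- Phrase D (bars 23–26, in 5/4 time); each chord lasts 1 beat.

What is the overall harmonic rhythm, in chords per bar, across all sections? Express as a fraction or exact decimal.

A: 10 bars of 6 beats is 60 beats; at 4 beats each that's 15 chords.
B: 5 bars of 4 beats is 20 beats; at 5 beats each that's 4 chords.
C: 7 bars of 5 beats is 35 beats; at 5 beats each that's 7 chords.
D: 4 bars of 5 beats is 20 beats; at 1 beat each that's 20 chords.
Overall: 46 chords over 26 bars → 46/26 = 23/13 chords per bar.

23/13 chords per bar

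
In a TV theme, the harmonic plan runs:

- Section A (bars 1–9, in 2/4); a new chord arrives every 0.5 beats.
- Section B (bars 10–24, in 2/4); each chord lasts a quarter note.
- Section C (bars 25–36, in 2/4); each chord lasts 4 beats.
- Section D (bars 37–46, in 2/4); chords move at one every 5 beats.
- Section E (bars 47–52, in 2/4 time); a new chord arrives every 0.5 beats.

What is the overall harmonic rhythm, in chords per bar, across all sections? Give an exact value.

A: 9 bars of 2 beats is 18 beats; at 0.5 beats each that's 36 chords.
B: 15 bars of 2 beats is 30 beats; at 1 beat each that's 30 chords.
C: 12 bars of 2 beats is 24 beats; at 4 beats each that's 6 chords.
D: 10 bars of 2 beats is 20 beats; at 5 beats each that's 4 chords.
E: 6 bars of 2 beats is 12 beats; at 0.5 beats each that's 24 chords.
Overall: 100 chords over 52 bars → 100/52 = 25/13 chords per bar.

25/13 chords per bar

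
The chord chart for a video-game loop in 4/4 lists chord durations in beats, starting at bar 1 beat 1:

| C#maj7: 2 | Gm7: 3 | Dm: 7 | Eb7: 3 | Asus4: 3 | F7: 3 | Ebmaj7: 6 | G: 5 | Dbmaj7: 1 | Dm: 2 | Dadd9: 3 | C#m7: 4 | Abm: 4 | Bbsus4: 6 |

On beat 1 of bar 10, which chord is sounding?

Dadd9

Beat 1 of bar 10 is beat (10−1)×4 + 1 = 37 overall.
Running totals: C#maj7 ends at 2, Gm7 ends at 5, Dm ends at 12, Eb7 ends at 15, Asus4 ends at 18, F7 ends at 21, Ebmaj7 ends at 27, G ends at 32, Dbmaj7 ends at 33, Dm ends at 35, Dadd9 ends at 38.
Beat 37 falls within Dadd9.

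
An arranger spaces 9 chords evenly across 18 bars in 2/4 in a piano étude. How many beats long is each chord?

4 beats

18 bars × 2 beats/bar = 36 beats total.
36 beats ÷ 9 chords = 4 beats per chord.
(That is a whole note.)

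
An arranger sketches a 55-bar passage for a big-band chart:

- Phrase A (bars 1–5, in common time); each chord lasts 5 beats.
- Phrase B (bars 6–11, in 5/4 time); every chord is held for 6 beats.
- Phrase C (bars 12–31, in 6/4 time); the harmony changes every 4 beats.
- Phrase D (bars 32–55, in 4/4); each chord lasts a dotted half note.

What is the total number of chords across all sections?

A: 5·4 = 20 beats, 20/5 = 4 chords.
B: 6·5 = 30 beats, 30/6 = 5 chords.
C: 20·6 = 120 beats, 120/4 = 30 chords.
D: 24·4 = 96 beats, 96/3 = 32 chords.
Total: 4 + 5 + 30 + 32 = 71.

71 chords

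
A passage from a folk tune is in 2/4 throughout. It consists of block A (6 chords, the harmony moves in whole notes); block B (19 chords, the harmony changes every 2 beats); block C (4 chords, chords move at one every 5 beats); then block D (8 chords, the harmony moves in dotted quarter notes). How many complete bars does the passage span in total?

47 bars

A: 6 × 4 = 24 beats = 12 bars.
B: 19 × 2 = 38 beats = 19 bars.
C: 4 × 5 = 20 beats = 10 bars.
D: 8 × 1.5 = 12 beats = 6 bars.
Total: 12 + 19 + 10 + 6 = 47 bars.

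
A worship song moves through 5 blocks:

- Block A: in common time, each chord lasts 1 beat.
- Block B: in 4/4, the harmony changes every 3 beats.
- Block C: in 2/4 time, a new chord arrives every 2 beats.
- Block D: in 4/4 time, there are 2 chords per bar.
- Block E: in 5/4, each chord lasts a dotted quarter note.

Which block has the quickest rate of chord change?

A: 4/1 = 4 chords/bar.
B: 4/3 = 4/3 chords/bar.
C: 2/2 = 1 chord/bar.
D: 4/2 = 2 chords/bar.
E: 5/1.5 = 10/3 chords/bar.
Fastest is A at 4 chords/bar.

Block A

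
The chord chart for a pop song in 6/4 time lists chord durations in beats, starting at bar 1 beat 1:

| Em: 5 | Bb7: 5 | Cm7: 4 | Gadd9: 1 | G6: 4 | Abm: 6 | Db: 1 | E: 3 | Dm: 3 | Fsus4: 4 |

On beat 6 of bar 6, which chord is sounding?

Fsus4

Beat 6 of bar 6 is beat (6−1)×6 + 6 = 36 overall.
Running totals: Em ends at 5, Bb7 ends at 10, Cm7 ends at 14, Gadd9 ends at 15, G6 ends at 19, Abm ends at 25, Db ends at 26, E ends at 29, Dm ends at 32, Fsus4 ends at 36.
Beat 36 falls within Fsus4.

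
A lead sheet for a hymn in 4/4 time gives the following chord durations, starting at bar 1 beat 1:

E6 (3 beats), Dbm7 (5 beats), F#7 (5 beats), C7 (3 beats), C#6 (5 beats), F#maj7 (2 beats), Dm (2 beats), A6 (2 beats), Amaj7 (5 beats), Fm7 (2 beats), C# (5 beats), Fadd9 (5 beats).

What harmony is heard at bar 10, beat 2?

C#

Beat 2 of bar 10 is beat (10−1)×4 + 2 = 38 overall.
Running totals: E6 ends at 3, Dbm7 ends at 8, F#7 ends at 13, C7 ends at 16, C#6 ends at 21, F#maj7 ends at 23, Dm ends at 25, A6 ends at 27, Amaj7 ends at 32, Fm7 ends at 34, C# ends at 39.
Beat 38 falls within C#.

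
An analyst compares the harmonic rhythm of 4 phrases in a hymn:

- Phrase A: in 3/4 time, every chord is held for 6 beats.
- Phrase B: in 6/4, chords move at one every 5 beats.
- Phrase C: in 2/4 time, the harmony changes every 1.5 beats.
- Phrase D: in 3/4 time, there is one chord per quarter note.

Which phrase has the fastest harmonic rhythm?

A: 3 beats/bar ÷ 6 beats/chord = 0.5 chords/bar.
B: 6 beats/bar ÷ 5 beats/chord = 1.2 chords/bar.
C: 2 beats/bar ÷ 1.5 beats/chord = 4/3 chords/bar.
D: 3 beats/bar ÷ 1 beat/chord = 3 chords/bar.
Fastest is D at 3 chords/bar.

Phrase D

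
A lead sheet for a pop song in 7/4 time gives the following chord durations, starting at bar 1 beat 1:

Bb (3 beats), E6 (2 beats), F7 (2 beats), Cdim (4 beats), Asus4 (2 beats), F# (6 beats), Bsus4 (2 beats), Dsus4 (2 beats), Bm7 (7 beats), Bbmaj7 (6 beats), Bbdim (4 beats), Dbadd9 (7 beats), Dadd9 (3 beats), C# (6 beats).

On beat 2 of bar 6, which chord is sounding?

Beat 2 of bar 6 is beat (6−1)×7 + 2 = 37 overall.
Running totals: Bb ends at 3, E6 ends at 5, F7 ends at 7, Cdim ends at 11, Asus4 ends at 13, F# ends at 19, Bsus4 ends at 21, Dsus4 ends at 23, Bm7 ends at 30, Bbmaj7 ends at 36, Bbdim ends at 40.
Beat 37 falls within Bbdim.

Bbdim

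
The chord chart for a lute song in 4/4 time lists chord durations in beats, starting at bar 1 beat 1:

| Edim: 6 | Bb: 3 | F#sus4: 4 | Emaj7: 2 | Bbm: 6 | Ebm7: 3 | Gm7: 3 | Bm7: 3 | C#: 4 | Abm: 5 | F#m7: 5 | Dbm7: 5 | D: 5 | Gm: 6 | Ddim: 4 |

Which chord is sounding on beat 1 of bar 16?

Beat 1 of bar 16 is beat (16−1)×4 + 1 = 61 overall.
Running totals: Edim ends at 6, Bb ends at 9, F#sus4 ends at 13, Emaj7 ends at 15, Bbm ends at 21, Ebm7 ends at 24, Gm7 ends at 27, Bm7 ends at 30, C# ends at 34, Abm ends at 39, F#m7 ends at 44, Dbm7 ends at 49, D ends at 54, Gm ends at 60, Ddim ends at 64.
Beat 61 falls within Ddim.

Ddim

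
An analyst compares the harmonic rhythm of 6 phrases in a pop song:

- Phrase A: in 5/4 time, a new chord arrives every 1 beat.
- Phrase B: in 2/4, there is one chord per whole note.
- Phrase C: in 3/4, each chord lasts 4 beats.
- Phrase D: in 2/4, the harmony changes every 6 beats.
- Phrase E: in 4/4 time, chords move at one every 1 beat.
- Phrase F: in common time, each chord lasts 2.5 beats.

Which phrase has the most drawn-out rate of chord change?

A: 5/1 = 5 chords/bar.
B: 2/4 = 0.5 chords/bar.
C: 3/4 = 0.75 chords/bar.
D: 2/6 = 1/3 chords/bar.
E: 4/1 = 4 chords/bar.
F: 4/2.5 = 1.6 chords/bar.
Slowest is D at 1/3 chords/bar.

Phrase D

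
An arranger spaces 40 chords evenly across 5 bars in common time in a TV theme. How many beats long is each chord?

5 bars × 4 beats/bar = 20 beats total.
20 beats ÷ 40 chords = 0.5 beats per chord.
(That is an eighth note.)

0.5 beats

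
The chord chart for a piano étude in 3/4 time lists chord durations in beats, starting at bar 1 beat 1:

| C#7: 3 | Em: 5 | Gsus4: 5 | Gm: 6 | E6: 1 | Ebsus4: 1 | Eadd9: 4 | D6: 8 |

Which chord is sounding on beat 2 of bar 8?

Beat 2 of bar 8 is beat (8−1)×3 + 2 = 23 overall.
Running totals: C#7 ends at 3, Em ends at 8, Gsus4 ends at 13, Gm ends at 19, E6 ends at 20, Ebsus4 ends at 21, Eadd9 ends at 25.
Beat 23 falls within Eadd9.

Eadd9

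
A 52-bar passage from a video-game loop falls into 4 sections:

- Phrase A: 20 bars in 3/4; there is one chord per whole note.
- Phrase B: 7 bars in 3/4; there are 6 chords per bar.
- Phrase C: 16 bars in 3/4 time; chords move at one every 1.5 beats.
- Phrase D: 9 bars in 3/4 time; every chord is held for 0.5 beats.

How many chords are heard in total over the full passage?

143 chords

A: 20·3 = 60 beats, 60/4 = 15 chords.
B: 7·3 = 21 beats, 21/0.5 = 42 chords.
C: 16·3 = 48 beats, 48/1.5 = 32 chords.
D: 9·3 = 27 beats, 27/0.5 = 54 chords.
Total: 15 + 42 + 32 + 54 = 143.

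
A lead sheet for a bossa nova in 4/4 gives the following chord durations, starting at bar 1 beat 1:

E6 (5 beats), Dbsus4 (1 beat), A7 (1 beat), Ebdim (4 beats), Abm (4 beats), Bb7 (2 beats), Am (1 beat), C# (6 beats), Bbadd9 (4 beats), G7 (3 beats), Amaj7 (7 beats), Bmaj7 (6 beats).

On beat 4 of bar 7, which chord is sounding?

Beat 4 of bar 7 is beat (7−1)×4 + 4 = 28 overall.
Running totals: E6 ends at 5, Dbsus4 ends at 6, A7 ends at 7, Ebdim ends at 11, Abm ends at 15, Bb7 ends at 17, Am ends at 18, C# ends at 24, Bbadd9 ends at 28.
Beat 28 falls within Bbadd9.

Bbadd9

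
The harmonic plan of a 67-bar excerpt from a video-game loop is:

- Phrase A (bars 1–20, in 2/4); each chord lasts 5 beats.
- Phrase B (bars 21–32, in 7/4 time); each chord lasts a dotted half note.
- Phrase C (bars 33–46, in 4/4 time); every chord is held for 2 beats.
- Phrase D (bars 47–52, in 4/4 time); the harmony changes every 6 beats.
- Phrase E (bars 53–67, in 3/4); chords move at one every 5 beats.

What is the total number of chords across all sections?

A: 20·2 = 40 beats, 40/5 = 8 chords.
B: 12·7 = 84 beats, 84/3 = 28 chords.
C: 14·4 = 56 beats, 56/2 = 28 chords.
D: 6·4 = 24 beats, 24/6 = 4 chords.
E: 15·3 = 45 beats, 45/5 = 9 chords.
Total: 8 + 28 + 28 + 4 + 9 = 77.

77 chords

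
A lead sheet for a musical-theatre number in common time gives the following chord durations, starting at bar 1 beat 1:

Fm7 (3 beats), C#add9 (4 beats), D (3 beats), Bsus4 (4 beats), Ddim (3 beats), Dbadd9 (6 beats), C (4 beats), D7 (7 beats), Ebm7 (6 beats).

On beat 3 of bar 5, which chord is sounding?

Beat 3 of bar 5 is beat (5−1)×4 + 3 = 19 overall.
Running totals: Fm7 ends at 3, C#add9 ends at 7, D ends at 10, Bsus4 ends at 14, Ddim ends at 17, Dbadd9 ends at 23.
Beat 19 falls within Dbadd9.

Dbadd9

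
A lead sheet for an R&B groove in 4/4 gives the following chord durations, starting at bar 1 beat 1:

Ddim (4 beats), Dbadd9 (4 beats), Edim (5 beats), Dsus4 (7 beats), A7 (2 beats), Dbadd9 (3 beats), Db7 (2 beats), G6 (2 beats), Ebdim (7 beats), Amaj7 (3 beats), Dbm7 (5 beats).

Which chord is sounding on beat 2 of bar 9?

Ebdim

Beat 2 of bar 9 is beat (9−1)×4 + 2 = 34 overall.
Running totals: Ddim ends at 4, Dbadd9 ends at 8, Edim ends at 13, Dsus4 ends at 20, A7 ends at 22, Dbadd9 ends at 25, Db7 ends at 27, G6 ends at 29, Ebdim ends at 36.
Beat 34 falls within Ebdim.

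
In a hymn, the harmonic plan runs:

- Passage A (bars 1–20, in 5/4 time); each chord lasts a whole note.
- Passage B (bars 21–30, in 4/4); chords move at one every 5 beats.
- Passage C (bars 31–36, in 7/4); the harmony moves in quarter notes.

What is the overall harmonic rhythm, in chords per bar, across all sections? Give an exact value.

25/12 chords per bar

A: 20 × 5 = 100 beats ÷ 4 = 25 chords.
B: 10 × 4 = 40 beats ÷ 5 = 8 chords.
C: 6 × 7 = 42 beats ÷ 1 = 42 chords.
Overall: 75 chords over 36 bars → 75/36 = 25/12 chords per bar.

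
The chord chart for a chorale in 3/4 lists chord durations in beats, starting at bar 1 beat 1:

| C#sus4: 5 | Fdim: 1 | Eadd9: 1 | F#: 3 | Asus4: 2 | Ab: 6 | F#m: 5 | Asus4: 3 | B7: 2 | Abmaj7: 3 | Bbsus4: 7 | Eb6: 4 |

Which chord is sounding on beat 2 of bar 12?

Bbsus4

Beat 2 of bar 12 is beat (12−1)×3 + 2 = 35 overall.
Running totals: C#sus4 ends at 5, Fdim ends at 6, Eadd9 ends at 7, F# ends at 10, Asus4 ends at 12, Ab ends at 18, F#m ends at 23, Asus4 ends at 26, B7 ends at 28, Abmaj7 ends at 31, Bbsus4 ends at 38.
Beat 35 falls within Bbsus4.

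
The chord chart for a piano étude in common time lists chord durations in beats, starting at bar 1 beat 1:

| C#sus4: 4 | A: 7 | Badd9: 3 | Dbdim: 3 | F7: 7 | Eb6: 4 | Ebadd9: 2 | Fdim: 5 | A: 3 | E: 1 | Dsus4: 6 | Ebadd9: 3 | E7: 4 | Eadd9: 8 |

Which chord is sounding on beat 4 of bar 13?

E7

Beat 4 of bar 13 is beat (13−1)×4 + 4 = 52 overall.
Running totals: C#sus4 ends at 4, A ends at 11, Badd9 ends at 14, Dbdim ends at 17, F7 ends at 24, Eb6 ends at 28, Ebadd9 ends at 30, Fdim ends at 35, A ends at 38, E ends at 39, Dsus4 ends at 45, Ebadd9 ends at 48, E7 ends at 52.
Beat 52 falls within E7.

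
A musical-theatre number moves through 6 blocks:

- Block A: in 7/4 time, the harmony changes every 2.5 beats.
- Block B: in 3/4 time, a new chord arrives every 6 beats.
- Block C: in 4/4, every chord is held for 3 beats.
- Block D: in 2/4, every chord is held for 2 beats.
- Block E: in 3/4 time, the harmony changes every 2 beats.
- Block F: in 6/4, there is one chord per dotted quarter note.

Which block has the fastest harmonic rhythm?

Block F

A: each chord is 2.5 beats in 7/4, so 2.8 per bar.
B: each chord is 6 beats in 3/4, so 0.5 per bar.
C: each chord is 3 beats in 4/4, so 4/3 per bar.
D: each chord is 2 beats in 2/4, so 1 per bar.
E: each chord is 2 beats in 3/4, so 1.5 per bar.
F: each chord is 1.5 beats in 6/4, so 4 per bar.
Fastest is F at 4 chords/bar.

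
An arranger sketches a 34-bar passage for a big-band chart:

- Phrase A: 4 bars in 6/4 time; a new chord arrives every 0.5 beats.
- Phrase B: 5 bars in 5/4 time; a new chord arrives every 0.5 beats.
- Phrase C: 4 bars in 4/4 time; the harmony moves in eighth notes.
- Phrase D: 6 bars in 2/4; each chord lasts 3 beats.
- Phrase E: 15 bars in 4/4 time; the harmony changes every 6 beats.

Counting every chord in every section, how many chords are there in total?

A: 4 bars × 6 beats = 24 beats; 0.5 beats/chord → 48 chords.
B: 5 bars × 5 beats = 25 beats; 0.5 beats/chord → 50 chords.
C: 4 bars × 4 beats = 16 beats; 0.5 beats/chord → 32 chords.
D: 6 bars × 2 beats = 12 beats; 3 beats/chord → 4 chords.
E: 15 bars × 4 beats = 60 beats; 6 beats/chord → 10 chords.
Total: 48 + 50 + 32 + 4 + 10 = 144.

144 chords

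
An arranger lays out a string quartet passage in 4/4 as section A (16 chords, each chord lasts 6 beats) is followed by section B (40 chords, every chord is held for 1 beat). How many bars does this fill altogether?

34 bars

A: 16 × 6 = 96 beats = 24 bars.
B: 40 × 1 = 40 beats = 10 bars.
Total: 24 + 10 = 34 bars.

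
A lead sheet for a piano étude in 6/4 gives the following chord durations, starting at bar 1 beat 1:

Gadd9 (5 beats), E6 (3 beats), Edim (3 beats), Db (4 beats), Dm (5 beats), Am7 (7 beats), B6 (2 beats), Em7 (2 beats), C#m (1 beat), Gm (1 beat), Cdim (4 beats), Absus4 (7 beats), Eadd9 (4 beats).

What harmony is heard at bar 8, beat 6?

Beat 6 of bar 8 is beat (8−1)×6 + 6 = 48 overall.
Running totals: Gadd9 ends at 5, E6 ends at 8, Edim ends at 11, Db ends at 15, Dm ends at 20, Am7 ends at 27, B6 ends at 29, Em7 ends at 31, C#m ends at 32, Gm ends at 33, Cdim ends at 37, Absus4 ends at 44, Eadd9 ends at 48.
Beat 48 falls within Eadd9.

Eadd9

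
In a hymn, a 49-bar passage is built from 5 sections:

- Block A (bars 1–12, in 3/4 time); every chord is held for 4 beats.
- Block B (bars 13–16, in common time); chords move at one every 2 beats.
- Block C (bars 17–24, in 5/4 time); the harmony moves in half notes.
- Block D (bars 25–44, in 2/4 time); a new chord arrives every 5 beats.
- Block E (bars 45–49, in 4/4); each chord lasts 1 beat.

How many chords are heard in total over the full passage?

A: 12·3 = 36 beats, 36/4 = 9 chords.
B: 4·4 = 16 beats, 16/2 = 8 chords.
C: 8·5 = 40 beats, 40/2 = 20 chords.
D: 20·2 = 40 beats, 40/5 = 8 chords.
E: 5·4 = 20 beats, 20/1 = 20 chords.
Total: 9 + 8 + 20 + 8 + 20 = 65.

65 chords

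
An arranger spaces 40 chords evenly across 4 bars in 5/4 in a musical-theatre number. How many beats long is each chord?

4 bars × 5 beats/bar = 20 beats total.
20 beats ÷ 40 chords = 0.5 beats per chord.
(That is an eighth note.)

0.5 beats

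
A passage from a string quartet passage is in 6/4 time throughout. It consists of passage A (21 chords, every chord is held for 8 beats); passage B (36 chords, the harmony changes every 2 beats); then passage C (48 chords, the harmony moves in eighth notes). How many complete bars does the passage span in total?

A: 21 × 8 = 168 beats = 28 bars.
B: 36 × 2 = 72 beats = 12 bars.
C: 48 × 0.5 = 24 beats = 4 bars.
Total: 28 + 12 + 4 = 44 bars.

44 bars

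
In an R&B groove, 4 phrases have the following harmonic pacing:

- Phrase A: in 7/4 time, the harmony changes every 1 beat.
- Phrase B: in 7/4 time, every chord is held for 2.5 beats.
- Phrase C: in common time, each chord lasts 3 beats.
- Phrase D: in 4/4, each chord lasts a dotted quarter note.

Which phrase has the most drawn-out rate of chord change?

A: each chord is 1 beat in 7/4, so 7 per bar.
B: each chord is 2.5 beats in 7/4, so 2.8 per bar.
C: each chord is 3 beats in 4/4, so 4/3 per bar.
D: each chord is 1.5 beats in 4/4, so 8/3 per bar.
Slowest is C at 4/3 chords/bar.

Phrase C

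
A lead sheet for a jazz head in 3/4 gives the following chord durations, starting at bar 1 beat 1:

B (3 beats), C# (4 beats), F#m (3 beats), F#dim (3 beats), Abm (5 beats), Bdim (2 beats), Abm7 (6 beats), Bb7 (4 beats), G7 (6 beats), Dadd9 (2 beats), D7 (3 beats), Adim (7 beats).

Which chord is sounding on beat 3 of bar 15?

Beat 3 of bar 15 is beat (15−1)×3 + 3 = 45 overall.
Running totals: B ends at 3, C# ends at 7, F#m ends at 10, F#dim ends at 13, Abm ends at 18, Bdim ends at 20, Abm7 ends at 26, Bb7 ends at 30, G7 ends at 36, Dadd9 ends at 38, D7 ends at 41, Adim ends at 48.
Beat 45 falls within Adim.

Adim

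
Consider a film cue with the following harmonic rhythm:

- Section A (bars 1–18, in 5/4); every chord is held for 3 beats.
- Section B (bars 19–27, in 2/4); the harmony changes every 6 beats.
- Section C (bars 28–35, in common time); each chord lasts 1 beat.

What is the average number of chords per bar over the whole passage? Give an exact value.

13/7 chords per bar

A: 18 × 5 = 90 beats ÷ 3 = 30 chords.
B: 9 × 2 = 18 beats ÷ 6 = 3 chords.
C: 8 × 4 = 32 beats ÷ 1 = 32 chords.
Overall: 65 chords over 35 bars → 65/35 = 13/7 chords per bar.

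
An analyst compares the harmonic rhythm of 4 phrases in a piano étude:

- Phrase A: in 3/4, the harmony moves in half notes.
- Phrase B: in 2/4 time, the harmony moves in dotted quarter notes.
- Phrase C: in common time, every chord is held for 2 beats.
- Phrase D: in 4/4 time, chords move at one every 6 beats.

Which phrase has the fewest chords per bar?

A: 3 beats/bar ÷ 2 beats/chord = 1.5 chords/bar.
B: 2 beats/bar ÷ 1.5 beats/chord = 4/3 chords/bar.
C: 4 beats/bar ÷ 2 beats/chord = 2 chords/bar.
D: 4 beats/bar ÷ 6 beats/chord = 2/3 chords/bar.
Slowest is D at 2/3 chords/bar.

Phrase D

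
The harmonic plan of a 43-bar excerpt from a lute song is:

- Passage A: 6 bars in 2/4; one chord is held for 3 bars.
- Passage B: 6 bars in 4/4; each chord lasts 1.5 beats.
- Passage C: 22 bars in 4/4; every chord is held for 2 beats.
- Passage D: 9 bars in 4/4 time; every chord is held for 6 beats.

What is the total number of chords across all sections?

68 chords

A: 6 bars × 2 beats = 12 beats; 6 beats/chord → 2 chords.
B: 6 bars × 4 beats = 24 beats; 1.5 beats/chord → 16 chords.
C: 22 bars × 4 beats = 88 beats; 2 beats/chord → 44 chords.
D: 9 bars × 4 beats = 36 beats; 6 beats/chord → 6 chords.
Total: 2 + 16 + 44 + 6 = 68.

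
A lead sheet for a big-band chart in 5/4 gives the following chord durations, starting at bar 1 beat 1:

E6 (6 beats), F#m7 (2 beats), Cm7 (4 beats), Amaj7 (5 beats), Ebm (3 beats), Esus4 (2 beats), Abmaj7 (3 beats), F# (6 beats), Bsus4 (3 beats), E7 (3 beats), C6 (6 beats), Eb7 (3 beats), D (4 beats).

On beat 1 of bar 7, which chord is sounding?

Beat 1 of bar 7 is beat (7−1)×5 + 1 = 31 overall.
Running totals: E6 ends at 6, F#m7 ends at 8, Cm7 ends at 12, Amaj7 ends at 17, Ebm ends at 20, Esus4 ends at 22, Abmaj7 ends at 25, F# ends at 31.
Beat 31 falls within F#.

F#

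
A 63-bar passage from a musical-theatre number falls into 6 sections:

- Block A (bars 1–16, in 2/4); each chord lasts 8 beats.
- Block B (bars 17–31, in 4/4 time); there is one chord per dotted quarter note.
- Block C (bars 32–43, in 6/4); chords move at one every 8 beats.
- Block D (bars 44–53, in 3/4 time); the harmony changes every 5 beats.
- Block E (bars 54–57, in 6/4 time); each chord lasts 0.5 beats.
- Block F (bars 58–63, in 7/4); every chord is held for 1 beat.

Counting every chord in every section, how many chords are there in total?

149 chords

A: 16·2 = 32 beats, 32/8 = 4 chords.
B: 15·4 = 60 beats, 60/1.5 = 40 chords.
C: 12·6 = 72 beats, 72/8 = 9 chords.
D: 10·3 = 30 beats, 30/5 = 6 chords.
E: 4·6 = 24 beats, 24/0.5 = 48 chords.
F: 6·7 = 42 beats, 42/1 = 42 chords.
Total: 4 + 40 + 9 + 6 + 48 + 42 = 149.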